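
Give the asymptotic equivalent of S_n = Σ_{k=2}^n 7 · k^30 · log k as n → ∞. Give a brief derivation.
S_n ~ 7 · n^31 log n / 31 − 7 · n^31 / 961

By integral comparison, S_n = ∫_1^n 7 · x^30 · log x dx + O(n^30 · log n). For the integral, ∫ x^30 log x dx = n^31 log n / 31 − n^31/961 (integration by parts). Hence S_n ~ 7 · n^31 log n / 31 − 7 · n^31 / 961.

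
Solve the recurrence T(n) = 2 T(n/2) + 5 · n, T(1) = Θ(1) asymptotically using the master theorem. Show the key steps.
T(n) = Θ(n log n)

log_2 2 = 1, and f(n) = 5 · n = Θ(n^(log_2 2)). This is Case 2 of the master theorem: T(n) = Θ(f(n) · log n) = Θ(n log n).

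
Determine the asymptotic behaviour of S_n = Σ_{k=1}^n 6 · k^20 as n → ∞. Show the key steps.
S_n ~ 2 · n^21 / 7

By integral comparison (Euler-Maclaurin), Σ_{k=1}^n 6 · k^20 = 6 · ∫_0^n x^20 dx + O(n^20) = 6 · n^21/21 = 2 · n^21 / 7 + O(n^20). (Equivalently, Faulhaber's formula gives the same leading term.)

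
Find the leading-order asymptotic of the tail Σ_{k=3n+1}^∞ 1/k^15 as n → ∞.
Σ_{k>3n} 1/k^15 ~ 1/(14 · (3n)^14)

Compare to the integral: ∫_{3n}^∞ x^(−15) dx = [−x^(−14)/14]_{3n}^∞ = 1/((15−1)·(3n)^14). Euler-Maclaurin then gives
  Σ_{k>3n} 1/k^15 = ∫_{3n}^∞ dx/x^15 − 1/(2·(3n)^15) + O(1/(3n)^16).
(Equivalently this is ζ(15) − Σ_{k≤3n} 1/k^15.)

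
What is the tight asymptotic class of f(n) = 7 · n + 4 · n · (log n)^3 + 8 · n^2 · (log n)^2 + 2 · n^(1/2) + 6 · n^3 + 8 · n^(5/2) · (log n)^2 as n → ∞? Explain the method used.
f(n) ∈ Θ(n^3)

Compare the terms by growth order. For large n, n^a · (log n)^b dominates n^a' · (log n)^b' iff a > a', or (a = a' and b > b'). Ranking the 6 terms shows the dominant one is 6 · n^3. Hence f(n) ∈ Θ(n^3).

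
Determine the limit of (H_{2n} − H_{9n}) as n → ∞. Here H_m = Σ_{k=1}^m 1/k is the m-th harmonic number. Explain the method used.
lim = ln(2/9)

Euler-Maclaurin gives H_m = ln m + γ + 1/(2m) + O(1/m^2). The γ and O(1/m) terms cancel in the difference:
  H_{2n} − H_{9n} = ln(2n) − ln(9n) + O(1/n) = ln(2/9) + O(1/n).
Hence the limit is ln(2/9).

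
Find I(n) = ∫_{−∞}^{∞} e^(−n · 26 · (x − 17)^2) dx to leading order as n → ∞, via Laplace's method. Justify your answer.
I(n) = sqrt(π/(26n))

Here φ(x) = 26 · (x − 17)^2 has its unique minimum at x* = 17 with φ(x*) = 0 and φ''(x*) = 52. Laplace's method gives
  I(n) ~ e^(−n φ(x*)) · sqrt(2π / (n · φ''(x*))) = sqrt(2π / (52n)) = sqrt(π/(26n)).
This is exact: substituting u = (x − 17)·sqrt(26n) gives I(n) = (1/sqrt(26n)) ∫_{−∞}^{∞} e^(−u^2) du = sqrt(π/(26n)).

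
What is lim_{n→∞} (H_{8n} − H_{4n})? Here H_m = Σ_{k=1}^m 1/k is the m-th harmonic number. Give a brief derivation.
lim = ln(8/4) = ln 2

Euler-Maclaurin gives H_m = ln m + γ + 1/(2m) + O(1/m^2). The γ and O(1/m) terms cancel in the difference:
  H_{8n} − H_{4n} = ln(8n) − ln(4n) + O(1/n) = ln(8/4) + O(1/n).
Hence the limit is ln(8/4) = ln 2.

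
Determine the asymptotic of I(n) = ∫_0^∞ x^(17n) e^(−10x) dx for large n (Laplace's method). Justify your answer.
I(n) ~ (sqrt(2π·17n) / 10) · (17n/(10e))^(17n)

Write the integrand as exp(17n ln x − 10x) and set f(x) = 17n ln x − 10x. Then f'(x) = 17n/x − 10 = 0 at x* = 17n/10, and f''(x*) = −17n/x*^2 = −10^2/(17n). Laplace's method (interior maximum) gives
  I(n) ~ e^(f(x*)) · sqrt(2π / |f''(x*)|)
        = exp(17n ln(17n/10) − 17n) · sqrt(2π · 17n / 10^2)
        = (17n/10)^(17n) e^(−17n) · sqrt(2π·17n) / 10
        = (sqrt(2π·17n) / 10) · (17n/(10e))^(17n).
This matches Γ(17n+1)/10^(17n+1) with Stirling applied to Γ.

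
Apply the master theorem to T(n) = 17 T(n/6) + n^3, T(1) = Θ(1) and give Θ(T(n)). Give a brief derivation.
T(n) = Θ(n^3)

log_6 17 ≈ 1.581. f(n) = n^3 dominates n^(log_6 17) since 3 > 1.581, and the regularity condition a·f(n/b) = 17·(n/6)^3 = (17/216)·n^3 ≤ c·f(n) holds with c = 17/216 ≈ 0.0787 < 1. So this is Case 3: T(n) = Θ(f(n)) = Θ(n^3).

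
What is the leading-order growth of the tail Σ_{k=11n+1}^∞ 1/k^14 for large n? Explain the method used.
Σ_{k>11n} 1/k^14 ~ 1/(13 · (11n)^13)

Compare to the integral: ∫_{11n}^∞ x^(−14) dx = [−x^(−13)/13]_{11n}^∞ = 1/((14−1)·(11n)^13). Euler-Maclaurin then gives
  Σ_{k>11n} 1/k^14 = ∫_{11n}^∞ dx/x^14 − 1/(2·(11n)^14) + O(1/(11n)^15).
(Equivalently this is ζ(14) − Σ_{k≤11n} 1/k^14.)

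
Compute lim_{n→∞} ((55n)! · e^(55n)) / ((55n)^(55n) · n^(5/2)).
lim = 0

Stirling: (55n)! ~ sqrt(2π·55n) · (55n/e)^(55n). Hence
  (55n)! · e^(55n) / (55n)^(55n) ~ sqrt(2π·55n).
Dividing by n^(5/2): sqrt(2π·55n) / n^(5/2) = sqrt(2π·55) · n^((1−5)/2), so the expression behaves like sqrt(2π·55) · n^((1−5)/2) → 0.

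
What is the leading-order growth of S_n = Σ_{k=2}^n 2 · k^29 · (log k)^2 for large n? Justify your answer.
S_n ~ n^30 · (log n)^2 / 15

By integral comparison, S_n = ∫_1^n 2 · x^29 · (log x)^2 dx + O(n^29 · (log n)^2). For the integral, the leading term of ∫_1^n x^29 (log x)^2 dx is n^30/30 · (log n)^2 (by repeated integration by parts; each step lowers the log-exponent and produces a relatively O(1/log n) correction). Hence S_n ~ n^30 · (log n)^2 / 15.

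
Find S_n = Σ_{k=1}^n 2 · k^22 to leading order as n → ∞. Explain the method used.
S_n ~ 2 · n^23 / 23

By integral comparison (Euler-Maclaurin), Σ_{k=1}^n 2 · k^22 = 2 · ∫_0^n x^22 dx + O(n^22) = 2 · n^23/23 + O(n^22). (Equivalently, Faulhaber's formula gives the same leading term.)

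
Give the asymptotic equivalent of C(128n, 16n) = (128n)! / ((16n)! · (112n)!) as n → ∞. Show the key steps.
C(128n, 16n) ~ (16777216/823543)^(16n) · sqrt(4/(7π·16n))

Write N = 16n. Apply Stirling to each factorial:
  (8N)! ~ sqrt(2π·8N) · (8N/e)^(8N),
  N! ~ sqrt(2π N) · (N/e)^N,
  (7N)! ~ sqrt(2π·7N) · (7N/e)^(7N).
The exponential factors combine to (8N)^(8N) / (N^N · (7N)^(7N)) = 8^(8N)/7^(7N) = (8^8/7^7)^N = (16777216/823543)^N.
The square-root prefactors combine to sqrt(2π·8N) / (sqrt(2π N)·sqrt(2π·7N)) = sqrt(8 / (2π·7·N)) = sqrt(4/(7π·16n)).
Substituting N = 16n: C(128n, 16n) ~ (16777216/823543)^(16n) · sqrt(4/(7π·16n)).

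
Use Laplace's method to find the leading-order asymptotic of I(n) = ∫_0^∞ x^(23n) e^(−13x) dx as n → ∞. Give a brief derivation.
I(n) ~ (sqrt(2π·23n) / 13) · (23n/(13e))^(23n)

Write the integrand as exp(23n ln x − 13x) and set f(x) = 23n ln x − 13x. Then f'(x) = 23n/x − 13 = 0 at x* = 23n/13, and f''(x*) = −23n/x*^2 = −13^2/(23n). Laplace's method (interior maximum) gives
  I(n) ~ e^(f(x*)) · sqrt(2π / |f''(x*)|)
        = exp(23n ln(23n/13) − 23n) · sqrt(2π · 23n / 13^2)
        = (23n/13)^(23n) e^(−23n) · sqrt(2π·23n) / 13
        = (sqrt(2π·23n) / 13) · (23n/(13e))^(23n).
This matches Γ(23n+1)/13^(23n+1) with Stirling applied to Γ.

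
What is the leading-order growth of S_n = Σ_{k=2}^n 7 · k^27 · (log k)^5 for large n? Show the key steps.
S_n ~ n^28 · (log n)^5 / 4

By integral comparison, S_n = ∫_1^n 7 · x^27 · (log x)^5 dx + O(n^27 · (log n)^5). For the integral, the leading term of ∫_1^n x^27 (log x)^5 dx is n^28/28 · (log n)^5 (by repeated integration by parts; each step lowers the log-exponent and produces a relatively O(1/log n) correction). Hence S_n ~ n^28 · (log n)^5 / 4.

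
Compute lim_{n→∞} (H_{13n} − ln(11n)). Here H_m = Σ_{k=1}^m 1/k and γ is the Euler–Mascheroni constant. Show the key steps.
lim = ln(13/11) + γ

By Euler-Maclaurin, H_m = ln m + γ + O(1/m). So
  H_{13n} − ln(11n) = ln(13n) + γ − ln(11n) + O(1/n)
                       = ln(13/11) + γ + O(1/n).
Hence the limit is ln(13/11) + γ.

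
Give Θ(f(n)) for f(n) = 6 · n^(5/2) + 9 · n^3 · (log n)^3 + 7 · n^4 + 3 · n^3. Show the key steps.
f(n) ∈ Θ(n^4)

Compare the terms by growth order. For large n, n^a · (log n)^b dominates n^a' · (log n)^b' iff a > a', or (a = a' and b > b'). Ranking the 4 terms shows the dominant one is 7 · n^4. Hence f(n) ∈ Θ(n^4).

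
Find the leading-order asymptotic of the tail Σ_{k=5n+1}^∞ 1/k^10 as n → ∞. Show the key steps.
Σ_{k>5n} 1/k^10 ~ 1/(9 · (5n)^9)

Compare to the integral: ∫_{5n}^∞ x^(−10) dx = [−x^(−9)/9]_{5n}^∞ = 1/((10−1)·(5n)^9). Euler-Maclaurin then gives
  Σ_{k>5n} 1/k^10 = ∫_{5n}^∞ dx/x^10 − 1/(2·(5n)^10) + O(1/(5n)^11).
(Equivalently this is ζ(10) − Σ_{k≤5n} 1/k^10.)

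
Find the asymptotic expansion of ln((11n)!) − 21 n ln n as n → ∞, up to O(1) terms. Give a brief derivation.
ln((11n)!) − 21 n ln n = −10 n ln n + 11(ln 11 − 1) n + (1/2) ln(2π·11n) + O(1/n)

Stirling: ln((11n)!) = 11n ln(11n) − 11n + (1/2) ln(2π·11n) + O(1/n).
Expand 11n ln(11n) = 11n (ln n + ln 11) = 11n ln n + 11n ln 11.
Subtract 21n ln n: leading term is (11 − 21) n ln n = −10 n ln n. The next term is 11n ln 11 − 11n = 11(ln 11 − 1) n. Then the (1/2) ln(2π·11n) correction.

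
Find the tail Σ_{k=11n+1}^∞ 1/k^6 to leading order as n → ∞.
Σ_{k>11n} 1/k^6 ~ 1/(5 · (11n)^5)

Compare to the integral: ∫_{11n}^∞ x^(−6) dx = [−x^(−5)/5]_{11n}^∞ = 1/((6−1)·(11n)^5). Euler-Maclaurin then gives
  Σ_{k>11n} 1/k^6 = ∫_{11n}^∞ dx/x^6 − 1/(2·(11n)^6) + O(1/(11n)^7).
(Equivalently this is ζ(6) − Σ_{k≤11n} 1/k^6.)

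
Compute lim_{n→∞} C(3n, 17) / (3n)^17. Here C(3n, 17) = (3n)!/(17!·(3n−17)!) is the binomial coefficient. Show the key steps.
lim = 1/17! = 1/355687428096000

With N = 3n → ∞: C(N, 17) / N^17 = [N(N−1)…(N−16)] / (17! · N^17) = (1/17!) · 1 · (1 − 1/(3n)) · … · (1 − 16/(3n)). Each factor → 1 as N → ∞, so the limit is 1/17! = 1/355687428096000.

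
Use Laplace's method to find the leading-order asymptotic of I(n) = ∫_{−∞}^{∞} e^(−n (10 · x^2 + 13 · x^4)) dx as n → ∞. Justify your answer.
I(n) ~ sqrt(π/(10n))

φ(x) = 10 · x^2 + 13 · x^4 has its unique global minimum at x* = 0 (since φ'(x) = 20x + 52x^3 = 0 only at x = 0 for real x with both coefficients positive, and φ → ∞ as |x| → ∞). At x* = 0, φ(0) = 0 and φ''(0) = 20. Laplace's method then gives
  I(n) ~ sqrt(2π / (n · φ''(0))) · e^(−n φ(0)) = sqrt(2π / (20n)) = sqrt(π/(10n)).
The 13 · x^4 term contributes only at subleading order (an O(1/n) relative correction).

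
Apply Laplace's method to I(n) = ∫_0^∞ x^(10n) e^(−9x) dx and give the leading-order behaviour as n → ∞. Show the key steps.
I(n) ~ (sqrt(2π·10n) / 9) · (10n/(9e))^(10n)

Write the integrand as exp(10n ln x − 9x) and set f(x) = 10n ln x − 9x. Then f'(x) = 10n/x − 9 = 0 at x* = 10n/9, and f''(x*) = −10n/x*^2 = −9^2/(10n). Laplace's method (interior maximum) gives
  I(n) ~ e^(f(x*)) · sqrt(2π / |f''(x*)|)
        = exp(10n ln(10n/9) − 10n) · sqrt(2π · 10n / 9^2)
        = (10n/9)^(10n) e^(−10n) · sqrt(2π·10n) / 9
        = (sqrt(2π·10n) / 9) · (10n/(9e))^(10n).
This matches Γ(10n+1)/9^(10n+1) with Stirling applied to Γ.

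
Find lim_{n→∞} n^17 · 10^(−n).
lim = 0

Exponentials with base > 1 dominate every fixed polynomial: for any fixed c, n^c / 10^n → 0 as n → ∞ (e.g. by the ratio test, or by writing 10^n = e^(n ln 10) and noting e^(n ln 10) / n^c → ∞). Hence n^17 · 10^(−n) = n^17 / 10^n → 0.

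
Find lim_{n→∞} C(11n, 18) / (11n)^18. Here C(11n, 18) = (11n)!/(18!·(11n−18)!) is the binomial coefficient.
lim = 1/18! = 1/6402373705728000

With N = 11n → ∞: C(N, 18) / N^18 = [N(N−1)…(N−17)] / (18! · N^18) = (1/18!) · 1 · (1 − 1/(11n)) · … · (1 − 17/(11n)). Each factor → 1 as N → ∞, so the limit is 1/18! = 1/6402373705728000.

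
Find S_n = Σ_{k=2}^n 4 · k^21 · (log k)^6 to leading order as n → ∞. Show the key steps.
S_n ~ 2 · n^22 · (log n)^6 / 11

By integral comparison, S_n = ∫_1^n 4 · x^21 · (log x)^6 dx + O(n^21 · (log n)^6). For the integral, the leading term of ∫_1^n x^21 (log x)^6 dx is n^22/22 · (log n)^6 (by repeated integration by parts; each step lowers the log-exponent and produces a relatively O(1/log n) correction). Hence S_n ~ 2 · n^22 · (log n)^6 / 11.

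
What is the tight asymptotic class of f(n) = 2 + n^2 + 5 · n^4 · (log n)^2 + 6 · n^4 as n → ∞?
f(n) ∈ Θ(n^4 · (log n)^2)

Compare the terms by growth order. For large n, n^a · (log n)^b dominates n^a' · (log n)^b' iff a > a', or (a = a' and b > b'). Ranking the 4 terms shows the dominant one is 5 · n^4 · (log n)^2. Hence f(n) ∈ Θ(n^4 · (log n)^2).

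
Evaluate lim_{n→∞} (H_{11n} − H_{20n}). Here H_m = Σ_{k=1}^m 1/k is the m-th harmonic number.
lim = ln(11/20)

Euler-Maclaurin gives H_m = ln m + γ + 1/(2m) + O(1/m^2). The γ and O(1/m) terms cancel in the difference:
  H_{11n} − H_{20n} = ln(11n) − ln(20n) + O(1/n) = ln(11/20) + O(1/n).
Hence the limit is ln(11/20).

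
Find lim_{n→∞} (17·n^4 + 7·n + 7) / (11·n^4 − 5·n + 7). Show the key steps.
lim = 17/11

For large n the leading n^4 terms dominate both numerator and denominator. Dividing top and bottom by n^4, every other term tends to 0, leaving 17/11.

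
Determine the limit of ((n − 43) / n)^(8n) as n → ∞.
lim = e^(−344)

Rewrite as (1 − 43/n)^(8n). By the standard limit (1 + x/n)^n → e^x, we have (1 − 43/n)^n → e^(−43), and raising to the 8th power gives e^(−344).
More precisely, ln[(1 − 43/n)^(8n)] = 8n · ln(1 − 43/n) = 8n · (-43/n + O(1/n^2)) = -344 + O(1/n) → -344.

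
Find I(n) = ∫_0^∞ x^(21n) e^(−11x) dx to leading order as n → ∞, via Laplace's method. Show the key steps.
I(n) ~ (sqrt(2π·21n) / 11) · (21n/(11e))^(21n)

Write the integrand as exp(21n ln x − 11x) and set f(x) = 21n ln x − 11x. Then f'(x) = 21n/x − 11 = 0 at x* = 21n/11, and f''(x*) = −21n/x*^2 = −11^2/(21n). Laplace's method (interior maximum) gives
  I(n) ~ e^(f(x*)) · sqrt(2π / |f''(x*)|)
        = exp(21n ln(21n/11) − 21n) · sqrt(2π · 21n / 11^2)
        = (21n/11)^(21n) e^(−21n) · sqrt(2π·21n) / 11
        = (sqrt(2π·21n) / 11) · (21n/(11e))^(21n).
This matches Γ(21n+1)/11^(21n+1) with Stirling applied to Γ.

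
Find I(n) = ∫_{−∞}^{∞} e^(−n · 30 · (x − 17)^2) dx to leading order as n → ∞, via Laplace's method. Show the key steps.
I(n) = sqrt(π/(30n))

Here φ(x) = 30 · (x − 17)^2 has its unique minimum at x* = 17 with φ(x*) = 0 and φ''(x*) = 60. Laplace's method gives
  I(n) ~ e^(−n φ(x*)) · sqrt(2π / (n · φ''(x*))) = sqrt(2π / (60n)) = sqrt(π/(30n)).
This is exact: substituting u = (x − 17)·sqrt(30n) gives I(n) = (1/sqrt(30n)) ∫_{−∞}^{∞} e^(−u^2) du = sqrt(π/(30n)).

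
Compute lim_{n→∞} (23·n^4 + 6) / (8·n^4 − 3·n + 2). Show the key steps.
lim = 23/8

For large n the leading n^4 terms dominate both numerator and denominator. Dividing top and bottom by n^4, every other term tends to 0, leaving 23/8.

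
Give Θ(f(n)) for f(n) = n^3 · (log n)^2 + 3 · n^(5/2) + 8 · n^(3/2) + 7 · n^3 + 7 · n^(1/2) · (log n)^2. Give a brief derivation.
f(n) ∈ Θ(n^3 · (log n)^2)

Compare the terms by growth order. For large n, n^a · (log n)^b dominates n^a' · (log n)^b' iff a > a', or (a = a' and b > b'). Ranking the 5 terms shows the dominant one is n^3 · (log n)^2. Hence f(n) ∈ Θ(n^3 · (log n)^2).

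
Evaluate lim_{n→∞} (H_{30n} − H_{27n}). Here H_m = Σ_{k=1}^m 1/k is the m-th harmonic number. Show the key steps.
lim = ln(30/27) = ln(10/9)

Euler-Maclaurin gives H_m = ln m + γ + 1/(2m) + O(1/m^2). The γ and O(1/m) terms cancel in the difference:
  H_{30n} − H_{27n} = ln(30n) − ln(27n) + O(1/n) = ln(30/27) + O(1/n).
Hence the limit is ln(30/27) = ln(10/9).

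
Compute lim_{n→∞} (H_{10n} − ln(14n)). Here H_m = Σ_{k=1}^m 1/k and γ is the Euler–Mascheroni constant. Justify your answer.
lim = ln(5/7) + γ

By Euler-Maclaurin, H_m = ln m + γ + O(1/m). So
  H_{10n} − ln(14n) = ln(10n) + γ − ln(14n) + O(1/n)
                       = ln(10/14) + γ + O(1/n).
Hence the limit is ln(10/14) + γ (= ln(5/7)).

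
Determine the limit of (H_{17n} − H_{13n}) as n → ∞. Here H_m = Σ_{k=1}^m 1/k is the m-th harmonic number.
lim = ln(17/13)

Euler-Maclaurin gives H_m = ln m + γ + 1/(2m) + O(1/m^2). The γ and O(1/m) terms cancel in the difference:
  H_{17n} − H_{13n} = ln(17n) − ln(13n) + O(1/n) = ln(17/13) + O(1/n).
Hence the limit is ln(17/13).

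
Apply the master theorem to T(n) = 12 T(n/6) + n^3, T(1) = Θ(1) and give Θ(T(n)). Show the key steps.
T(n) = Θ(n^3)

log_6 12 ≈ 1.387. f(n) = n^3 dominates n^(log_6 12) since 3 > 1.387, and the regularity condition a·f(n/b) = 12·(n/6)^3 = (12/216)·n^3 ≤ c·f(n) holds with c = 12/216 ≈ 0.0556 < 1. So this is Case 3: T(n) = Θ(f(n)) = Θ(n^3).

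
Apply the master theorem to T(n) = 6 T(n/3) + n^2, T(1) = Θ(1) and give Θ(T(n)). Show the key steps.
T(n) = Θ(n^2)

log_3 6 ≈ 1.631. f(n) = n^2 dominates n^(log_3 6) since 2 > 1.631, and the regularity condition a·f(n/b) = 6·(n/3)^2 = (6/9)·n^2 ≤ c·f(n) holds with c = 6/9 ≈ 0.667 < 1. So this is Case 3: T(n) = Θ(f(n)) = Θ(n^2).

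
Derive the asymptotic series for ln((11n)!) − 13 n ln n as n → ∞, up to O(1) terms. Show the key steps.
ln((11n)!) − 13 n ln n = −2 n ln n + 11(ln 11 − 1) n + (1/2) ln(2π·11n) + O(1/n)

Stirling: ln((11n)!) = 11n ln(11n) − 11n + (1/2) ln(2π·11n) + O(1/n).
Expand 11n ln(11n) = 11n (ln n + ln 11) = 11n ln n + 11n ln 11.
Subtract 13n ln n: leading term is (11 − 13) n ln n = −2 n ln n. The next term is 11n ln 11 − 11n = 11(ln 11 − 1) n. Then the (1/2) ln(2π·11n) correction.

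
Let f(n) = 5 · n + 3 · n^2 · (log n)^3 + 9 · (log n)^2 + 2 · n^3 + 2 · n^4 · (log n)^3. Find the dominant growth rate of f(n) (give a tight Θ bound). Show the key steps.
f(n) ∈ Θ(n^4 · (log n)^3)

Compare the terms by growth order. For large n, n^a · (log n)^b dominates n^a' · (log n)^b' iff a > a', or (a = a' and b > b'). Ranking the 5 terms shows the dominant one is 2 · n^4 · (log n)^3. Hence f(n) ∈ Θ(n^4 · (log n)^3).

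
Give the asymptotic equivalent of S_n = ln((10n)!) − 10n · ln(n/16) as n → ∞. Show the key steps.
S_n ~ 10n · (ln 160 − 1) + O(ln n)

Stirling: ln((10n)!) = 10n ln(10n) − 10n + O(ln n).
  S_n = 10n ln(10n) − 10n − 10n ln(n/16) + O(ln n)
      = 10n ln(10n) − 10n ln n + 10n ln 16 − 10n + O(ln n)
      = 10n ln 10 + 10n ln 16 − 10n + O(ln n)
      = 10n (ln 160 − 1) + O(ln n).
Numerically ln(160) − 1 ≈ 4.0752.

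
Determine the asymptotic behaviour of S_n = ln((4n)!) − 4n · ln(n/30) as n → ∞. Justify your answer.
S_n ~ 4n · (ln 120 − 1) + O(ln n)

Stirling: ln((4n)!) = 4n ln(4n) − 4n + O(ln n).
  S_n = 4n ln(4n) − 4n − 4n ln(n/30) + O(ln n)
      = 4n ln(4n) − 4n ln n + 4n ln 30 − 4n + O(ln n)
      = 4n ln 4 + 4n ln 30 − 4n + O(ln n)
      = 4n (ln 120 − 1) + O(ln n).
Numerically ln(120) − 1 ≈ 3.7875.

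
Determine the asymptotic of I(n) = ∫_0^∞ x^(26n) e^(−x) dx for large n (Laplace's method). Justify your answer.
I(n) ~ sqrt(2π·26n) · (26n/e)^(26n)

Write the integrand as exp(26n ln x − x) and set f(x) = 26n ln x − x. Then f'(x) = 26n/x − 1 = 0 at x* = 26n, and f''(x*) = −26n/x*^2 = −1/(26n). Laplace's method (interior maximum) gives
  I(n) ~ e^(f(x*)) · sqrt(2π / |f''(x*)|)
        = exp(26n ln(26n) − 26n) · sqrt(2π · 26n)
        = (26n)^(26n) e^(−26n) · sqrt(2π·26n)
        = sqrt(2π·26n) · (26n/e)^(26n).
This matches Γ(26n+1) with Stirling applied to Γ.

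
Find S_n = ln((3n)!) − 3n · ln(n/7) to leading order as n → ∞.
S_n ~ 3n · (ln 21 − 1) + O(ln n)

Stirling: ln((3n)!) = 3n ln(3n) − 3n + O(ln n).
  S_n = 3n ln(3n) − 3n − 3n ln(n/7) + O(ln n)
      = 3n ln(3n) − 3n ln n + 3n ln 7 − 3n + O(ln n)
      = 3n ln 3 + 3n ln 7 − 3n + O(ln n)
      = 3n (ln 21 − 1) + O(ln n).
Numerically ln(21) − 1 ≈ 2.0445.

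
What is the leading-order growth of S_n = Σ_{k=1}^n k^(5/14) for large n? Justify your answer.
S_n ~ (14/19) · n^(19/14)

Integral comparison: Σ_{k=1}^n k^(5/14) = ∫_0^n x^(5/14) dx + O(n^(5/14)). The integral is n^(1 + 5/14) / (1 + 5/14) = n^((5+14)/14) / ((5+14)/14) = (14/19) · n^(19/14).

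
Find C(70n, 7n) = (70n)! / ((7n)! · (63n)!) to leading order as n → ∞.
C(70n, 7n) ~ (10000000000/387420489)^(7n) · sqrt(5/(9π·7n))

Write N = 7n. Apply Stirling to each factorial:
  (10N)! ~ sqrt(2π·10N) · (10N/e)^(10N),
  N! ~ sqrt(2π N) · (N/e)^N,
  (9N)! ~ sqrt(2π·9N) · (9N/e)^(9N).
The exponential factors combine to (10N)^(10N) / (N^N · (9N)^(9N)) = 10^(10N)/9^(9N) = (10^10/9^9)^N = (10000000000/387420489)^N.
The square-root prefactors combine to sqrt(2π·10N) / (sqrt(2π N)·sqrt(2π·9N)) = sqrt(10 / (2π·9·N)) = sqrt(5/(9π·7n)).
Substituting N = 7n: C(70n, 7n) ~ (10000000000/387420489)^(7n) · sqrt(5/(9π·7n)).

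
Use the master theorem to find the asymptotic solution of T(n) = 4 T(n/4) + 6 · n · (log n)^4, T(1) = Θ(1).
T(n) = Θ(n · (log n)^5)

Here log_4 4 = 1 and f(n) = 6 · n · (log n)^4 = Θ(n^(log_4 4) · (log n)^4). This is the extended Case 2 of the master theorem (f matches the critical exponent up to log factors), giving T(n) = Θ(n^(log_4 4) · (log n)^(4+1)) = Θ(n · (log n)^5).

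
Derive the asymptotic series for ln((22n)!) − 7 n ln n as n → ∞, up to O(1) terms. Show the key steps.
ln((22n)!) − 7 n ln n = 15 n ln n + 22(ln 22 − 1) n + (1/2) ln(2π·22n) + O(1/n)

Stirling: ln((22n)!) = 22n ln(22n) − 22n + (1/2) ln(2π·22n) + O(1/n).
Expand 22n ln(22n) = 22n (ln n + ln 22) = 22n ln n + 22n ln 22.
Subtract 7n ln n: leading term is (22 − 7) n ln n = 15 n ln n. The next term is 22n ln 22 − 22n = 22(ln 22 − 1) n. Then the (1/2) ln(2π·22n) correction.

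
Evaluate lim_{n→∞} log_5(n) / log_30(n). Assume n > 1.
lim = ln(30) / ln(5) = log_5(30)

Change of base: log_5(n) = ln n / ln 5 and log_30(n) = ln n / ln 30. The ratio is (ln n / ln 5) · (ln 30 / ln n) = ln 30 / ln 5, a constant independent of n. So the limit is ln 30 / ln 5 = log_5(30).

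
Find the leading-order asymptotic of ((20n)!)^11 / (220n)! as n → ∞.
((20n)!)^11/(220n)! ~ ((2π·20n)^(10/2) / sqrt(11)) · 11^(−11·20n)  →  0

Write N = 20n. Stirling: N! ~ sqrt(2π N)(N/e)^N and (11N)! ~ sqrt(2π·11N)·(11N/e)^(11N).
  (N!)^11/(11N)! ~ (2π N)^(11/2) (N/e)^(11N) / [sqrt(2π·11N) (11N/e)^(11N)]
     = (2π N)^(11/2) / sqrt(2π·11N) · (N/(11N))^(11N)
     = (2π N)^((11−1)/2) / sqrt(11) · 11^(−11N).
Since 11^11 > 1, the factor 11^(−11N) decays exponentially, so the ratio → 0. Substituting N = 20n gives the stated form.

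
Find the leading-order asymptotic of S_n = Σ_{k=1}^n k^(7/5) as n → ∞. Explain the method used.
S_n ~ (5/12) · n^(12/5)

Integral comparison: Σ_{k=1}^n k^(7/5) = ∫_0^n x^(7/5) dx + O(n^(7/5)). The integral is n^(1 + 7/5) / (1 + 7/5) = n^((7+5)/5) / ((7+5)/5) = (5/12) · n^(12/5).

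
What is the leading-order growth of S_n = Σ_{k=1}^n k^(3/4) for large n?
S_n ~ (4/7) · n^(7/4)

Integral comparison: Σ_{k=1}^n k^(3/4) = ∫_0^n x^(3/4) dx + O(n^(3/4)). The integral is n^(1 + 3/4) / (1 + 3/4) = n^((3+4)/4) / ((3+4)/4) = (4/7) · n^(7/4).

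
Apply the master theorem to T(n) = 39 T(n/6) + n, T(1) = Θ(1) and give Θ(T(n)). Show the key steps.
T(n) = Θ(n^(log_6 39))

Master theorem: compare f(n) = n to n^(log_6 39) where log_6 39 ≈ 2.045. Since 1 < log_6 39, we have f(n) = O(n^(log_6 39 − ε)) for some ε > 0 — Case 1. Hence T(n) = Θ(n^(log_6 39)).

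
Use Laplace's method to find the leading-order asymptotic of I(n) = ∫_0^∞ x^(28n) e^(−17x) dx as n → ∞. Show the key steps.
I(n) ~ (sqrt(2π·28n) / 17) · (28n/(17e))^(28n)

Write the integrand as exp(28n ln x − 17x) and set f(x) = 28n ln x − 17x. Then f'(x) = 28n/x − 17 = 0 at x* = 28n/17, and f''(x*) = −28n/x*^2 = −17^2/(28n). Laplace's method (interior maximum) gives
  I(n) ~ e^(f(x*)) · sqrt(2π / |f''(x*)|)
        = exp(28n ln(28n/17) − 28n) · sqrt(2π · 28n / 17^2)
        = (28n/17)^(28n) e^(−28n) · sqrt(2π·28n) / 17
        = (sqrt(2π·28n) / 17) · (28n/(17e))^(28n).
This matches Γ(28n+1)/17^(28n+1) with Stirling applied to Γ.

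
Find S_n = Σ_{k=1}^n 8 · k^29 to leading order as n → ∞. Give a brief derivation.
S_n ~ 4 · n^30 / 15

By integral comparison (Euler-Maclaurin), Σ_{k=1}^n 8 · k^29 = 8 · ∫_0^n x^29 dx + O(n^29) = 8 · n^30/30 = 4 · n^30 / 15 + O(n^29). (Equivalently, Faulhaber's formula gives the same leading term.)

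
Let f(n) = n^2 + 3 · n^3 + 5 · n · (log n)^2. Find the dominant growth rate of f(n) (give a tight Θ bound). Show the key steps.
f(n) ∈ Θ(n^3)

Compare the terms by growth order. For large n, n^a · (log n)^b dominates n^a' · (log n)^b' iff a > a', or (a = a' and b > b'). Ranking the 3 terms shows the dominant one is 3 · n^3. Hence f(n) ∈ Θ(n^3).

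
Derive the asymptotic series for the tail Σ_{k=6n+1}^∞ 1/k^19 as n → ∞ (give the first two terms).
Σ_{k>6n} 1/k^19 = 1/(18 · (6n)^18) − 1/(2 · (6n)^19) + O(1/(6n)^20)

Compare to the integral: ∫_{6n}^∞ x^(−19) dx = [−x^(−18)/18]_{6n}^∞ = 1/((19−1)·(6n)^18). The Euler-Maclaurin correction adds −f(6n)/2 = −1/(2·(6n)^19). Euler-Maclaurin then gives
  Σ_{k>6n} 1/k^19 = ∫_{6n}^∞ dx/x^19 − 1/(2·(6n)^19) + O(1/(6n)^20).
(Equivalently this is ζ(19) − Σ_{k≤6n} 1/k^19.)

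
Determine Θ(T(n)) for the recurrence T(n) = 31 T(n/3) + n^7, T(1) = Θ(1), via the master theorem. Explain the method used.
T(n) = Θ(n^7)

log_3 31 ≈ 3.126. f(n) = n^7 dominates n^(log_3 31) since 7 > 3.126, and the regularity condition a·f(n/b) = 31·(n/3)^7 = (31/2187)·n^7 ≤ c·f(n) holds with c = 31/2187 ≈ 0.0142 < 1. So this is Case 3: T(n) = Θ(f(n)) = Θ(n^7).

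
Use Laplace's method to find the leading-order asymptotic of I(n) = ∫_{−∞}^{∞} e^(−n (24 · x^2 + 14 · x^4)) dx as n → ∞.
I(n) ~ sqrt(π/(24n))

φ(x) = 24 · x^2 + 14 · x^4 has its unique global minimum at x* = 0 (since φ'(x) = 48x + 56x^3 = 0 only at x = 0 for real x with both coefficients positive, and φ → ∞ as |x| → ∞). At x* = 0, φ(0) = 0 and φ''(0) = 48. Laplace's method then gives
  I(n) ~ sqrt(2π / (n · φ''(0))) · e^(−n φ(0)) = sqrt(2π / (48n)) = sqrt(π/(24n)).
The 14 · x^4 term contributes only at subleading order (an O(1/n) relative correction).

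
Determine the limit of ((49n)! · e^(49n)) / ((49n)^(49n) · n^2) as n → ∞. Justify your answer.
lim = 0

Stirling: (49n)! ~ sqrt(2π·49n) · (49n/e)^(49n). Hence
  (49n)! · e^(49n) / (49n)^(49n) ~ sqrt(2π·49n).
Dividing by n^2: sqrt(2π·49n) / n^2 = sqrt(2π·49) · n^((1−4)/2), so the expression behaves like sqrt(2π·49) · n^((1−4)/2) → 0.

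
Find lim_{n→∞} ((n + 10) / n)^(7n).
lim = e^70

Rewrite as (1 + 10/n)^(7n). By the standard limit (1 + x/n)^n → e^x, we have (1 + 10/n)^n → e^10, and raising to the 7th power gives e^70.
More precisely, ln[(1 + 10/n)^(7n)] = 7n · ln(1 + 10/n) = 7n · (10/n + O(1/n^2)) = 70 + O(1/n) → 70.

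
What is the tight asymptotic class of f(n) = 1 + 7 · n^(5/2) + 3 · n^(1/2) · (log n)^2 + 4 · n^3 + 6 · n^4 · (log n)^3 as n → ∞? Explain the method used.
f(n) ∈ Θ(n^4 · (log n)^3)

Compare the terms by growth order. For large n, n^a · (log n)^b dominates n^a' · (log n)^b' iff a > a', or (a = a' and b > b'). Ranking the 5 terms shows the dominant one is 6 · n^4 · (log n)^3. Hence f(n) ∈ Θ(n^4 · (log n)^3).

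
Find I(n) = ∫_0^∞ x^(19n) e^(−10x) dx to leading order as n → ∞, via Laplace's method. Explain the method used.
I(n) ~ (sqrt(2π·19n) / 10) · (19n/(10e))^(19n)

Write the integrand as exp(19n ln x − 10x) and set f(x) = 19n ln x − 10x. Then f'(x) = 19n/x − 10 = 0 at x* = 19n/10, and f''(x*) = −19n/x*^2 = −10^2/(19n). Laplace's method (interior maximum) gives
  I(n) ~ e^(f(x*)) · sqrt(2π / |f''(x*)|)
        = exp(19n ln(19n/10) − 19n) · sqrt(2π · 19n / 10^2)
        = (19n/10)^(19n) e^(−19n) · sqrt(2π·19n) / 10
        = (sqrt(2π·19n) / 10) · (19n/(10e))^(19n).
This matches Γ(19n+1)/10^(19n+1) with Stirling applied to Γ.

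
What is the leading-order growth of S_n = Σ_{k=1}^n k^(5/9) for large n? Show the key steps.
S_n ~ (9/14) · n^(14/9)

Integral comparison: Σ_{k=1}^n k^(5/9) = ∫_0^n x^(5/9) dx + O(n^(5/9)). The integral is n^(1 + 5/9) / (1 + 5/9) = n^((5+9)/9) / ((5+9)/9) = (9/14) · n^(14/9).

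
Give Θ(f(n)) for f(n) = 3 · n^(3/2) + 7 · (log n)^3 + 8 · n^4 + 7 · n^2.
f(n) ∈ Θ(n^4)

Compare the terms by growth order. For large n, n^a · (log n)^b dominates n^a' · (log n)^b' iff a > a', or (a = a' and b > b'). Ranking the 4 terms shows the dominant one is 8 · n^4. Hence f(n) ∈ Θ(n^4).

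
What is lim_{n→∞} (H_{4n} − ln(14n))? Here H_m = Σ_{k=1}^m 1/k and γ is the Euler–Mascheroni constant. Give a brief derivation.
lim = ln(2/7) + γ

By Euler-Maclaurin, H_m = ln m + γ + O(1/m). So
  H_{4n} − ln(14n) = ln(4n) + γ − ln(14n) + O(1/n)
                       = ln(4/14) + γ + O(1/n).
Hence the limit is ln(4/14) + γ (= ln(2/7)).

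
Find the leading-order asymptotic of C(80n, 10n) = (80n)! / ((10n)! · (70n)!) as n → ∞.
C(80n, 10n) ~ (16777216/823543)^(10n) · sqrt(4/(7π·10n))

Write N = 10n. Apply Stirling to each factorial:
  (8N)! ~ sqrt(2π·8N) · (8N/e)^(8N),
  N! ~ sqrt(2π N) · (N/e)^N,
  (7N)! ~ sqrt(2π·7N) · (7N/e)^(7N).
The exponential factors combine to (8N)^(8N) / (N^N · (7N)^(7N)) = 8^(8N)/7^(7N) = (8^8/7^7)^N = (16777216/823543)^N.
The square-root prefactors combine to sqrt(2π·8N) / (sqrt(2π N)·sqrt(2π·7N)) = sqrt(8 / (2π·7·N)) = sqrt(4/(7π·10n)).
Substituting N = 10n: C(80n, 10n) ~ (16777216/823543)^(10n) · sqrt(4/(7π·10n)).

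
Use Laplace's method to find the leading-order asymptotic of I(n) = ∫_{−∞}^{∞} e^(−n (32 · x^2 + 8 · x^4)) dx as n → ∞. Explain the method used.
I(n) ~ sqrt(π/(32n))

φ(x) = 32 · x^2 + 8 · x^4 has its unique global minimum at x* = 0 (since φ'(x) = 64x + 32x^3 = 0 only at x = 0 for real x with both coefficients positive, and φ → ∞ as |x| → ∞). At x* = 0, φ(0) = 0 and φ''(0) = 64. Laplace's method then gives
  I(n) ~ sqrt(2π / (n · φ''(0))) · e^(−n φ(0)) = sqrt(2π / (64n)) = sqrt(π/(32n)).
The 8 · x^4 term contributes only at subleading order (an O(1/n) relative correction).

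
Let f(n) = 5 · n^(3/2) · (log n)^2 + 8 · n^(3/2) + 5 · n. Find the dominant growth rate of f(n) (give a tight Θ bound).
f(n) ∈ Θ(n^(3/2) · (log n)^2)

Compare the terms by growth order. For large n, n^a · (log n)^b dominates n^a' · (log n)^b' iff a > a', or (a = a' and b > b'). Ranking the 3 terms shows the dominant one is 5 · n^(3/2) · (log n)^2. Hence f(n) ∈ Θ(n^(3/2) · (log n)^2).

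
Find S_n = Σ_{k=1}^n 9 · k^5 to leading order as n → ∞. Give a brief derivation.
S_n ~ 3 · n^6 / 2

By integral comparison (Euler-Maclaurin), Σ_{k=1}^n 9 · k^5 = 9 · ∫_0^n x^5 dx + O(n^5) = 9 · n^6/6 = 3 · n^6 / 2 + O(n^5). (Equivalently, Faulhaber's formula gives the same leading term.)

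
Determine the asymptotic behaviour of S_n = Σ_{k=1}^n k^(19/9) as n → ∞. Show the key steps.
S_n ~ (9/28) · n^(28/9)

Integral comparison: Σ_{k=1}^n k^(19/9) = ∫_0^n x^(19/9) dx + O(n^(19/9)). The integral is n^(1 + 19/9) / (1 + 19/9) = n^((19+9)/9) / ((19+9)/9) = (9/28) · n^(28/9).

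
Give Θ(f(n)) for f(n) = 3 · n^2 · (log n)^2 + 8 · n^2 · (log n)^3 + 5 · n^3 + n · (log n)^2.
f(n) ∈ Θ(n^3)

Compare the terms by growth order. For large n, n^a · (log n)^b dominates n^a' · (log n)^b' iff a > a', or (a = a' and b > b'). Ranking the 4 terms shows the dominant one is 5 · n^3. Hence f(n) ∈ Θ(n^3).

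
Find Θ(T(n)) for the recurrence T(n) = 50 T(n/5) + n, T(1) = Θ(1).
T(n) = Θ(n^(log_5 50))

Master theorem: compare f(n) = n to n^(log_5 50) where log_5 50 ≈ 2.431. Since 1 < log_5 50, we have f(n) = O(n^(log_5 50 − ε)) for some ε > 0 — Case 1. Hence T(n) = Θ(n^(log_5 50)).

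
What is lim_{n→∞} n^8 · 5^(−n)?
lim = 0

Exponentials with base > 1 dominate every fixed polynomial: for any fixed c, n^c / 5^n → 0 as n → ∞ (e.g. by the ratio test, or by writing 5^n = e^(n ln 5) and noting e^(n ln 5) / n^c → ∞). Hence n^8 · 5^(−n) = n^8 / 5^n → 0.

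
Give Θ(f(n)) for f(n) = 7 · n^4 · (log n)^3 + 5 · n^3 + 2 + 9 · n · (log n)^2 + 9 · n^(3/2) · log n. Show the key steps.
f(n) ∈ Θ(n^4 · (log n)^3)

Compare the terms by growth order. For large n, n^a · (log n)^b dominates n^a' · (log n)^b' iff a > a', or (a = a' and b > b'). Ranking the 5 terms shows the dominant one is 7 · n^4 · (log n)^3. Hence f(n) ∈ Θ(n^4 · (log n)^3).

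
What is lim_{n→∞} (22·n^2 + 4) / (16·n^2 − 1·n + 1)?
lim = 22/16 = 11/8

For large n the leading n^2 terms dominate both numerator and denominator. Dividing top and bottom by n^2, every other term tends to 0, leaving 22/16 = 11/8.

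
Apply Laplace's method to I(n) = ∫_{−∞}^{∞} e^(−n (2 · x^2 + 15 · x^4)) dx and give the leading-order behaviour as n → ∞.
I(n) ~ sqrt(π/(2n))

φ(x) = 2 · x^2 + 15 · x^4 has its unique global minimum at x* = 0 (since φ'(x) = 4x + 60x^3 = 0 only at x = 0 for real x with both coefficients positive, and φ → ∞ as |x| → ∞). At x* = 0, φ(0) = 0 and φ''(0) = 4. Laplace's method then gives
  I(n) ~ sqrt(2π / (n · φ''(0))) · e^(−n φ(0)) = sqrt(2π / (4n)) = sqrt(π/(2n)).
The 15 · x^4 term contributes only at subleading order (an O(1/n) relative correction).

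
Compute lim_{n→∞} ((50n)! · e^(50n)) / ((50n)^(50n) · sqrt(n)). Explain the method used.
lim = sqrt(2π·50)

Stirling: (50n)! ~ sqrt(2π·50n) · (50n/e)^(50n). Hence
  (50n)! · e^(50n) / (50n)^(50n) ~ sqrt(2π·50n).
Dividing by sqrt(n): sqrt(2π·50n) / sqrt(n) = sqrt(2π·50) · n^((1−1)/2), so the limit is sqrt(2π·50).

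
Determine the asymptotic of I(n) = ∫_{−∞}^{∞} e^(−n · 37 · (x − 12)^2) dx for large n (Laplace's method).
I(n) = sqrt(π/(37n))

Here φ(x) = 37 · (x − 12)^2 has its unique minimum at x* = 12 with φ(x*) = 0 and φ''(x*) = 74. Laplace's method gives
  I(n) ~ e^(−n φ(x*)) · sqrt(2π / (n · φ''(x*))) = sqrt(2π / (74n)) = sqrt(π/(37n)).
This is exact: substituting u = (x − 12)·sqrt(37n) gives I(n) = (1/sqrt(37n)) ∫_{−∞}^{∞} e^(−u^2) du = sqrt(π/(37n)).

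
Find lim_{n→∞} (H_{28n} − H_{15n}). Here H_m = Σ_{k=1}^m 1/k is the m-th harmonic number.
lim = ln(28/15)

Euler-Maclaurin gives H_m = ln m + γ + 1/(2m) + O(1/m^2). The γ and O(1/m) terms cancel in the difference:
  H_{28n} − H_{15n} = ln(28n) − ln(15n) + O(1/n) = ln(28/15) + O(1/n).
Hence the limit is ln(28/15).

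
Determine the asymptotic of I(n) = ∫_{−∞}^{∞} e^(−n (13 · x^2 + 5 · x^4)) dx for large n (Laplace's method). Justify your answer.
I(n) ~ sqrt(π/(13n))

φ(x) = 13 · x^2 + 5 · x^4 has its unique global minimum at x* = 0 (since φ'(x) = 26x + 20x^3 = 0 only at x = 0 for real x with both coefficients positive, and φ → ∞ as |x| → ∞). At x* = 0, φ(0) = 0 and φ''(0) = 26. Laplace's method then gives
  I(n) ~ sqrt(2π / (n · φ''(0))) · e^(−n φ(0)) = sqrt(2π / (26n)) = sqrt(π/(13n)).
The 5 · x^4 term contributes only at subleading order (an O(1/n) relative correction).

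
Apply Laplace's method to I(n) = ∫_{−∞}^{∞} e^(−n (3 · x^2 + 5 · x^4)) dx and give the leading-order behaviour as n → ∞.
I(n) ~ sqrt(π/(3n))

φ(x) = 3 · x^2 + 5 · x^4 has its unique global minimum at x* = 0 (since φ'(x) = 6x + 20x^3 = 0 only at x = 0 for real x with both coefficients positive, and φ → ∞ as |x| → ∞). At x* = 0, φ(0) = 0 and φ''(0) = 6. Laplace's method then gives
  I(n) ~ sqrt(2π / (n · φ''(0))) · e^(−n φ(0)) = sqrt(2π / (6n)) = sqrt(π/(3n)).
The 5 · x^4 term contributes only at subleading order (an O(1/n) relative correction).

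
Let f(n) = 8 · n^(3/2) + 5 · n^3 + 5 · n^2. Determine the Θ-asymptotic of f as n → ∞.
f(n) ∈ Θ(n^3)

Compare the terms by growth order. For large n, n^a · (log n)^b dominates n^a' · (log n)^b' iff a > a', or (a = a' and b > b'). Ranking the 3 terms shows the dominant one is 5 · n^3. Hence f(n) ∈ Θ(n^3).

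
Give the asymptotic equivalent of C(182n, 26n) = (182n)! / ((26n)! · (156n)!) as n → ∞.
C(182n, 26n) ~ (823543/46656)^(26n) · sqrt(7/(12π·26n))

Write N = 26n. Apply Stirling to each factorial:
  (7N)! ~ sqrt(2π·7N) · (7N/e)^(7N),
  N! ~ sqrt(2π N) · (N/e)^N,
  (6N)! ~ sqrt(2π·6N) · (6N/e)^(6N).
The exponential factors combine to (7N)^(7N) / (N^N · (6N)^(6N)) = 7^(7N)/6^(6N) = (7^7/6^6)^N = (823543/46656)^N.
The square-root prefactors combine to sqrt(2π·7N) / (sqrt(2π N)·sqrt(2π·6N)) = sqrt(7 / (2π·6·N)) = sqrt(7/(12π·26n)).
Substituting N = 26n: C(182n, 26n) ~ (823543/46656)^(26n) · sqrt(7/(12π·26n)).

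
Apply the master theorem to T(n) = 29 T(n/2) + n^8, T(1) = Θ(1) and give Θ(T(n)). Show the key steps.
T(n) = Θ(n^8)

log_2 29 ≈ 4.858. f(n) = n^8 dominates n^(log_2 29) since 8 > 4.858, and the regularity condition a·f(n/b) = 29·(n/2)^8 = (29/256)·n^8 ≤ c·f(n) holds with c = 29/256 ≈ 0.113 < 1. So this is Case 3: T(n) = Θ(f(n)) = Θ(n^8).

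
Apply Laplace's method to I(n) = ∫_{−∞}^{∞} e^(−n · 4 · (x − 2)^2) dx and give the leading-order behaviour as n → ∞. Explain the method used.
I(n) = sqrt(π/(4n))

Here φ(x) = 4 · (x − 2)^2 has its unique minimum at x* = 2 with φ(x*) = 0 and φ''(x*) = 8. Laplace's method gives
  I(n) ~ e^(−n φ(x*)) · sqrt(2π / (n · φ''(x*))) = sqrt(2π / (8n)) = sqrt(π/(4n)).
This is exact: substituting u = (x − 2)·sqrt(4n) gives I(n) = (1/sqrt(4n)) ∫_{−∞}^{∞} e^(−u^2) du = sqrt(π/(4n)).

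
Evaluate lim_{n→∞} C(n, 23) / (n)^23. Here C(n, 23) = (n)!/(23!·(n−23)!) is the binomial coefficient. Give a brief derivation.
lim = 1/23! = 1/25852016738884976640000

With N = n → ∞: C(N, 23) / N^23 = [N(N−1)…(N−22)] / (23! · N^23) = (1/23!) · 1 · (1 − 1/n) · … · (1 − 22/n). Each factor → 1 as N → ∞, so the limit is 1/23! = 1/25852016738884976640000.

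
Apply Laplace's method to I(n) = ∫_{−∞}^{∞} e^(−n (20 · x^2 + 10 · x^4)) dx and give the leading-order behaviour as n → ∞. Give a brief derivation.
I(n) ~ sqrt(π/(20n))

φ(x) = 20 · x^2 + 10 · x^4 has its unique global minimum at x* = 0 (since φ'(x) = 40x + 40x^3 = 0 only at x = 0 for real x with both coefficients positive, and φ → ∞ as |x| → ∞). At x* = 0, φ(0) = 0 and φ''(0) = 40. Laplace's method then gives
  I(n) ~ sqrt(2π / (n · φ''(0))) · e^(−n φ(0)) = sqrt(2π / (40n)) = sqrt(π/(20n)).
The 10 · x^4 term contributes only at subleading order (an O(1/n) relative correction).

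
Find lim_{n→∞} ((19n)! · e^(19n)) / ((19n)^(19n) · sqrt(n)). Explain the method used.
lim = sqrt(2π·19)

Stirling: (19n)! ~ sqrt(2π·19n) · (19n/e)^(19n). Hence
  (19n)! · e^(19n) / (19n)^(19n) ~ sqrt(2π·19n).
Dividing by sqrt(n): sqrt(2π·19n) / sqrt(n) = sqrt(2π·19) · n^((1−1)/2), so the limit is sqrt(2π·19).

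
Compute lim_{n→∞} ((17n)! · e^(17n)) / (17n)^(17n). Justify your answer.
lim = ∞

Stirling: (17n)! ~ sqrt(2π·17n) · (17n/e)^(17n). Hence
  (17n)! · e^(17n) / (17n)^(17n) ~ sqrt(2π·17n) = sqrt(2π·17) · sqrt(n) → ∞.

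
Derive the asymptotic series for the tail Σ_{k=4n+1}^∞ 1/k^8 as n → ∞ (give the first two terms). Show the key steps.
Σ_{k>4n} 1/k^8 = 1/(7 · (4n)^7) − 1/(2 · (4n)^8) + O(1/(4n)^9)

Compare to the integral: ∫_{4n}^∞ x^(−8) dx = [−x^(−7)/7]_{4n}^∞ = 1/((8−1)·(4n)^7). The Euler-Maclaurin correction adds −f(4n)/2 = −1/(2·(4n)^8). Euler-Maclaurin then gives
  Σ_{k>4n} 1/k^8 = ∫_{4n}^∞ dx/x^8 − 1/(2·(4n)^8) + O(1/(4n)^9).
(Equivalently this is ζ(8) − Σ_{k≤4n} 1/k^8.)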